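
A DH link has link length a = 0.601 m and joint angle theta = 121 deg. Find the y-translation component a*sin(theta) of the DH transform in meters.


a*sin(theta) = 0.601*sin(121 deg) = 0.5152

0.5152 m


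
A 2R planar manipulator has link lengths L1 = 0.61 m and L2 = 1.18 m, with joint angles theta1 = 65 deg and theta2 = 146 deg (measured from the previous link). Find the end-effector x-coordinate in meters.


x = L1*cos(th1) + L2*cos(th1+th2) = 0.61*cos(65 deg) + 1.18*cos(211 deg) = -0.7537

-0.7537 m


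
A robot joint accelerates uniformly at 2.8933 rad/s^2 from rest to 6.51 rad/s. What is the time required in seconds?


t = delta_omega / alpha = 6.51 / 2.8933 = 2.2500

2.2500 s


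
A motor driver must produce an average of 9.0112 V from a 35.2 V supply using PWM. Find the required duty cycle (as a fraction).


D = V_avg/V_supply = 9.0112/35.2 = 0.2560

0.2560


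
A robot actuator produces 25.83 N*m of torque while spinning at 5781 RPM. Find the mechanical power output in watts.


omega = 5781 * 2*pi/60 = 605.384904 rad/s
P = tau * omega = 25.83 * 605.384904 = 15637.0921

15637.0921 W


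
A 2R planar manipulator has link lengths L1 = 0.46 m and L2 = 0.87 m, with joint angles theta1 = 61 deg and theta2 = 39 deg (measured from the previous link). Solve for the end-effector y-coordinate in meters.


y = L1*sin(th1) + L2*sin(th1+th2) = 0.46*sin(61 deg) + 0.87*sin(100 deg) = 1.2591

1.2591 m


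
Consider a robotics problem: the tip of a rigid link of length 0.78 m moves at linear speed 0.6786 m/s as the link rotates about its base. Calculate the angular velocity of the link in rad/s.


omega = v / L = 0.6786 / 0.78 = 0.8700

0.8700 rad/s


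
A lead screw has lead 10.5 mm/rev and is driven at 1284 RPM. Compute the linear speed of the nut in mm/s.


v = lead * (RPM/60) = 10.5*1284/60 = 224.7000

224.7000 mm/s


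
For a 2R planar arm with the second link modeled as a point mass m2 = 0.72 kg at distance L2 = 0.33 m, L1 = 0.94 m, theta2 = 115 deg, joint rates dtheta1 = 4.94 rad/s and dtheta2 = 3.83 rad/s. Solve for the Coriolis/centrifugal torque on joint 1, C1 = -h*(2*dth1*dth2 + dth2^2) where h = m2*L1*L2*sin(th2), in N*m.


h = m2*L1*L2*sin(th2) = 0.72*0.94*0.33*sin(115 deg) = 0.202418
C1 = -h*(2*4.94*3.83 + 3.83^2) = -0.202418*52.5093 = -10.6288

-10.6288 N*m


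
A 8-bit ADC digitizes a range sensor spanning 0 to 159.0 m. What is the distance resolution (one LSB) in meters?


res = range / 2^n = 159.0/2^8 = 159.0/256 = 0.6211

0.6211 m


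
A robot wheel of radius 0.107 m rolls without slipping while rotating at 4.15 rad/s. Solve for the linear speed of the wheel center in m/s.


v = omega * r = 4.15 * 0.107 = 0.4441

0.4441 m/s


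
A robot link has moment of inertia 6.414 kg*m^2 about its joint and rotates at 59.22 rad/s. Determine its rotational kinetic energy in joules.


KE = (1/2)*I*omega^2 = 0.5*6.414*59.22^2 = 11246.9759

11246.9759 J


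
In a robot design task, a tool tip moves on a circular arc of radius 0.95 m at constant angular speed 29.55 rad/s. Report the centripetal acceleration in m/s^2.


a_c = omega^2 * r = 29.55^2 * 0.95 = 829.5424

829.5424 m/s^2


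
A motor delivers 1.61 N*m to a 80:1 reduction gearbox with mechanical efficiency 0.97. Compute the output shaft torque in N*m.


tau_out = tau_in * N * eta = 1.61 * 80 * 0.97 = 124.9360

124.9360 N*m


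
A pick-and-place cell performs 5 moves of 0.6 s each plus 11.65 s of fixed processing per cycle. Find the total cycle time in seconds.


T = 5*0.6 + 11.65 = 14.6500

14.6500 s


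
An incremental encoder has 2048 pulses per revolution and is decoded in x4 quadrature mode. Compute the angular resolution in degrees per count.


resolution = 360 / (PPR * 4) = 360 / 8192 = 0.0439

0.0439 degrees


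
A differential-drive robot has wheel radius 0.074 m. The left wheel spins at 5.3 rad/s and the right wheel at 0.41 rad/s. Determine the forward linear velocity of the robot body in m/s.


v = r*(wR + wL)/2 = 0.074*(0.41 + 5.3)/2 = 0.2113

0.2113 m/s


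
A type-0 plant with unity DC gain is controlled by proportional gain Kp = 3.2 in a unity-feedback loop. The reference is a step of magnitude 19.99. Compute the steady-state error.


e_ss = R/(1 + Kp) = 19.99/(1 + 3.2) = 19.99/4.2000 = 4.7595

4.7595


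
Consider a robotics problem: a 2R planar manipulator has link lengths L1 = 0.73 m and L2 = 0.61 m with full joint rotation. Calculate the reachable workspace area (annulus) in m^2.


r_max = L1 + L2 = 1.3400, r_min = |L1 - L2| = 0.1200
A = pi*(r_max^2 - r_min^2) = pi*(1.7956 - 0.0144) = 5.5958

5.5958 m^2


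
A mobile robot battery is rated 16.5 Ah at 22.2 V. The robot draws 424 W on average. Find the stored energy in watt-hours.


E = capacity * V = 16.5*22.2 = 366.3000

366.3000 Wh


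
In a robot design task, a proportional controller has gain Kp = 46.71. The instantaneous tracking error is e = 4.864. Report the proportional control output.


u_P = Kp * e = 46.71 * 4.864 = 227.1974

227.1974


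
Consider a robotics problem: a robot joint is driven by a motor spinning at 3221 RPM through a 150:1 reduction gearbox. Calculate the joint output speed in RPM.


omega_joint = omega_motor / N = 3221 / 150 = 21.4733

21.4733 RPM


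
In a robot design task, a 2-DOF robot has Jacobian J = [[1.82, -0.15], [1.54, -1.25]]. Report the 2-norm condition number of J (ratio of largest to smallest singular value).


JJ^T eigenvalues: trace(JJ^T) = 7.2690, det(JJ^T) = det(J)^2 = 4.17793600
s_max^2 = (7.2690 + sqrt(36.12661700))/2 = 6.63977108
s_min^2 = (7.2690 - sqrt(36.12661700))/2 = 0.62922892
kappa = s_max/s_min = sqrt(6.63977108/0.62922892) = 3.2484

3.2484


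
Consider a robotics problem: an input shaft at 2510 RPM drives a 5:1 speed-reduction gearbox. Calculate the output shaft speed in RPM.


omega_out = omega_in / N = 2510 / 5 = 502.0000

502.0000 RPM


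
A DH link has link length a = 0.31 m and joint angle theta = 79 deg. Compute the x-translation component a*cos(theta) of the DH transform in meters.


a*cos(theta) = 0.31*cos(79 deg) = 0.0592

0.0592 m


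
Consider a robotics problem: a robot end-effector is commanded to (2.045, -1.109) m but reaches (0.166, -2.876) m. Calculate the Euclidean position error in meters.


dx = 0.166 - (2.045) = -1.8790, dy = -2.876 - (-1.109) = -1.7670
err = sqrt(3.530641 + 3.122289) = 2.5793

2.5793 m


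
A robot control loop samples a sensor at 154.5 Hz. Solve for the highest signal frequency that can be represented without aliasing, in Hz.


f_max = f_s/2 = 154.5/2 = 77.2500

77.2500 Hz


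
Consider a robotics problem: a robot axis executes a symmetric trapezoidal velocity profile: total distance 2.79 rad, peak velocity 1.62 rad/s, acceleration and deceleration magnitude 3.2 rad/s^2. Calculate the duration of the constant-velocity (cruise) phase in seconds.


t_acc = v/a = 0.506250 s, d_acc = v^2/(2a) = 0.410063 rad each
d_cruise = 2.79 - 2*0.410063 = 1.969874 rad
t_cruise = d_cruise/v = 1.969874/1.62 = 1.2160

1.2160 s


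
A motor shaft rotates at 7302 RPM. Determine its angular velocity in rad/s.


omega = 7302 * 2*pi/60 = 764.6637

764.6637 rad/s


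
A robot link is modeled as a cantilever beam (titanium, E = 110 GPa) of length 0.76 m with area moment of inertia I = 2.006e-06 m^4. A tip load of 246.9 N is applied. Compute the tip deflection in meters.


delta = F*L^3/(3*E*I) = 246.9*0.76^3/(3*1.100e+11*2.006e-06)
      = 108.3831744/661980 = 1.6373e-04

1.6373e-04 m


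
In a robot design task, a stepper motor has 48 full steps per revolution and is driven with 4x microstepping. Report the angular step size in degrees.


step = 360/(48*4) = 360/192 = 1.8750

1.8750 degrees


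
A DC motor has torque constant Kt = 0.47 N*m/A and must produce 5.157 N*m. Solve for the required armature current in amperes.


I = tau / Kt = 5.157/0.47 = 10.9723

10.9723 A


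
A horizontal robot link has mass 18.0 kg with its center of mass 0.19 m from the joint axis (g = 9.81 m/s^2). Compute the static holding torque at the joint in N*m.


tau = m*g*L = 18.0 * 9.81 * 0.19 = 33.5502

33.5502 N*m


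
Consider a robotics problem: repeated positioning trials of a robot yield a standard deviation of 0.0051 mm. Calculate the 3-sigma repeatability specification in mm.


repeatability = 3*sigma = 3*0.0051 = 0.0153

0.0153 mm


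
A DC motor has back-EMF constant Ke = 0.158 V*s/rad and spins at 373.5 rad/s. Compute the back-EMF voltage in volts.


V_emf = Ke * omega = 0.158*373.5 = 59.0130

59.0130 V


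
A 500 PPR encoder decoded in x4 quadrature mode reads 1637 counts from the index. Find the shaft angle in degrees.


angle = counts * 360 / (PPR*4) = 1637 * 360 / 2000 = 294.6600

294.6600 degrees


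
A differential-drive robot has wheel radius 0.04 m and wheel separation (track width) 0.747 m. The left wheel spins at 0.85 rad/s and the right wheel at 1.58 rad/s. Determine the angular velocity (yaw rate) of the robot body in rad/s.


omega = r*(wR - wL)/L = 0.04*(1.58 - (0.85))/0.747 = 0.0391

0.0391 rad/s


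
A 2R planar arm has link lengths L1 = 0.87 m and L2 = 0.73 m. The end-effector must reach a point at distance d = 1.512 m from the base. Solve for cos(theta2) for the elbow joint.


cos(th2) = (d^2 - L1^2 - L2^2)/(2*L1*L2) = (1.512^2 - 0.87^2 - 0.73^2)/(2*0.87*0.73) = 0.7844

0.7844


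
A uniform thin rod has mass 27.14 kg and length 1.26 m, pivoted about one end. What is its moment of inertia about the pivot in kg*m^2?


I = (1/3)*m*L^2 = (1/3)*27.14*1.26^2 = 14.3625

14.3625 kg*m^2


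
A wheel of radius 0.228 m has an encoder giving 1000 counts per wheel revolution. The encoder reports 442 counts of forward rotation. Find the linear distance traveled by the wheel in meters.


revs = 442/1000 = 0.442000
d = revs * 2*pi*r = 0.442000 * 2*pi*0.228 = 0.6332

0.6332 m


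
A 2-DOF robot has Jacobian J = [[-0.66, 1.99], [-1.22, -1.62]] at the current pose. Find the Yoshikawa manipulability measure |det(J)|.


det(J) = -0.66*-1.62 - (1.99)*(-1.22) = 3.4970
|det(J)| = 3.4970

3.4970


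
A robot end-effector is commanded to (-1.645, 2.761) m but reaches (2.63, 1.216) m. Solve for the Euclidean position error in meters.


dx = 2.63 - (-1.645) = 4.2750, dy = 1.216 - (2.761) = -1.5450
err = sqrt(18.275625 + 2.387025) = 4.5456

4.5456 m


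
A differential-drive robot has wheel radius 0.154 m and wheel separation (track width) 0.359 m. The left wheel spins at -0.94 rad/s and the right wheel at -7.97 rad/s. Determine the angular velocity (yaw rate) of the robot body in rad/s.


omega = r*(wR - wL)/L = 0.154*(-7.97 - (-0.94))/0.359 = -3.0157

-3.0157 rad/s


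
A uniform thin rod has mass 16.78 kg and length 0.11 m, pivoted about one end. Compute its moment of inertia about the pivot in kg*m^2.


I = (1/3)*m*L^2 = (1/3)*16.78*0.11^2 = 0.0677

0.0677 kg*m^2


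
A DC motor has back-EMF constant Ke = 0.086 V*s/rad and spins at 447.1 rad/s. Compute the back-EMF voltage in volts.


V_emf = Ke * omega = 0.086*447.1 = 38.4506

38.4506 V


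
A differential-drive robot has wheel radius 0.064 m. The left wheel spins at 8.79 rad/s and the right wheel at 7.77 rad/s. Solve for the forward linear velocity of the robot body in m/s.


v = r*(wR + wL)/2 = 0.064*(7.77 + 8.79)/2 = 0.5299

0.5299 m/s


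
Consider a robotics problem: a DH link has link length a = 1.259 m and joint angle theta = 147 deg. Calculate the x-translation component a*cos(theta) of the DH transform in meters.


a*cos(theta) = 1.259*cos(147 deg) = -1.0559

-1.0559 m


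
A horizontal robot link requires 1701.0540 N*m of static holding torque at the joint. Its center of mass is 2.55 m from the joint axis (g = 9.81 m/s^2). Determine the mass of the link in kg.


m = tau / (g*L) = 1701.0540 / (9.81 * 2.55) = 68.0000

68.0000 kg


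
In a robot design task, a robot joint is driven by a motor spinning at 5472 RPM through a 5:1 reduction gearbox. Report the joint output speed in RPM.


omega_joint = omega_motor / N = 5472 / 5 = 1094.4000

1094.4000 RPM


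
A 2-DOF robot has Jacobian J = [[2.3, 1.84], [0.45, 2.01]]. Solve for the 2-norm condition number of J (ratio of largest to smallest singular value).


JJ^T eigenvalues: trace(JJ^T) = 12.9182, det(JJ^T) = det(J)^2 = 14.40202500
s_max^2 = (12.9182 + sqrt(109.27179124))/2 = 11.68575742
s_min^2 = (12.9182 - sqrt(109.27179124))/2 = 1.23244258
kappa = s_max/s_min = sqrt(11.68575742/1.23244258) = 3.0793

3.0793


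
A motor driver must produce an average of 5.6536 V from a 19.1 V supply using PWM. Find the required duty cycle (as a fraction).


D = V_avg/V_supply = 5.6536/19.1 = 0.2960

0.2960


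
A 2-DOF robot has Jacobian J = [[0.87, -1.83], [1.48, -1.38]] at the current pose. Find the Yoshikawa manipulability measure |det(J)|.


det(J) = 0.87*-1.38 - (-1.83)*(1.48) = 1.5078
|det(J)| = 1.5078

1.5078


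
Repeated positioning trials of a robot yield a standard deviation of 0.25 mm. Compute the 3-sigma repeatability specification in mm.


repeatability = 3*sigma = 3*0.25 = 0.7500

0.7500 mm


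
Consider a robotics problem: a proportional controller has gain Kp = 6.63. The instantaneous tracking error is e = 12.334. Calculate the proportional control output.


u_P = Kp * e = 6.63 * 12.334 = 81.7744

81.7744


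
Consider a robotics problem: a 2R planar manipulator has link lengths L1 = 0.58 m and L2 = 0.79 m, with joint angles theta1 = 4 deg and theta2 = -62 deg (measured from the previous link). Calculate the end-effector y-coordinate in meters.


y = L1*sin(th1) + L2*sin(th1+th2) = 0.58*sin(4 deg) + 0.79*sin(-58 deg) = -0.6295

-0.6295 m


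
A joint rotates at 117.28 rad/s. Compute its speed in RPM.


RPM = 117.28 * 60/(2*pi) = 1119.9415

1119.9415 RPM


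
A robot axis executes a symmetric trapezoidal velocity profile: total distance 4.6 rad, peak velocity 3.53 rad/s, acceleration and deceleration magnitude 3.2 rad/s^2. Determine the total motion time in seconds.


t_acc = v/a = 3.53/3.2 = 1.103125 s
d_acc = v^2/(2a) = 1.947016 rad (each ramp)
d_cruise = 4.6 - 2*1.947016 = 0.705968 rad
t_cruise = 0.705968/3.53 = 0.199991 s
t_total = 2*1.103125 + 0.199991 = 2.4062

2.4062 s


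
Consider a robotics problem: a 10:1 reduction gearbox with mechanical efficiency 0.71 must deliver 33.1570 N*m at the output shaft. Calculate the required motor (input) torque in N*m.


tau_in = tau_out / (N * eta) = 33.1570 / (10 * 0.71) = 4.6700

4.6700 N*m


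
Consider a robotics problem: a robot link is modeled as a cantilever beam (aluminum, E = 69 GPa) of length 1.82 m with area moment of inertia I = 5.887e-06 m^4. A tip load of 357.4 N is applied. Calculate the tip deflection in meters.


delta = F*L^3/(3*E*I) = 357.4*1.82^3/(3*6.900e+10*5.887e-06)
      = 2154.6102032/1218609 = 0.0018

0.0018 m


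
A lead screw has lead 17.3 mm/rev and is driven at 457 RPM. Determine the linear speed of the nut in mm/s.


v = lead * (RPM/60) = 17.3*457/60 = 131.7683

131.7683 mm/s


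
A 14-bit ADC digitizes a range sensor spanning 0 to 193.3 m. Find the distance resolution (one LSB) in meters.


res = range / 2^n = 193.3/2^14 = 193.3/16384 = 0.0118

0.0118 m


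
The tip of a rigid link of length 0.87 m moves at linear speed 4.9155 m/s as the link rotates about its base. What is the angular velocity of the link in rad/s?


omega = v / L = 4.9155 / 0.87 = 5.6500

5.6500 rad/s


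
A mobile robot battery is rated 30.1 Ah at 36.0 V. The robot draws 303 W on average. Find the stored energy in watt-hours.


E = capacity * V = 30.1*36.0 = 1083.6000

1083.6000 Wh


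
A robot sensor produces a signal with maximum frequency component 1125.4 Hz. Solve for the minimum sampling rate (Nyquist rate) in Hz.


f_s,min = 2*f_max = 2*1125.4 = 2250.8000

2250.8000 Hz


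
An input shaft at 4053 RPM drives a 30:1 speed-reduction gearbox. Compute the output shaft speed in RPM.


omega_out = omega_in / N = 4053 / 30 = 135.1000

135.1000 RPM


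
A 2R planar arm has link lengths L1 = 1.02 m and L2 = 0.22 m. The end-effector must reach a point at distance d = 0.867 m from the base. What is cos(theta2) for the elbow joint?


cos(th2) = (d^2 - L1^2 - L2^2)/(2*L1*L2) = (0.867^2 - 1.02^2 - 0.22^2)/(2*1.02*0.22) = -0.7511

-0.7511


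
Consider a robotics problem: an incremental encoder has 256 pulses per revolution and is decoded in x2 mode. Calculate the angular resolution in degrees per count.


resolution = 360 / (PPR * 2) = 360 / 512 = 0.7031

0.7031 degrees


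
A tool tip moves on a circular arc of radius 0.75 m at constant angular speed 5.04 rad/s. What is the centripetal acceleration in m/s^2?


a_c = omega^2 * r = 5.04^2 * 0.75 = 19.0512

19.0512 m/s^2


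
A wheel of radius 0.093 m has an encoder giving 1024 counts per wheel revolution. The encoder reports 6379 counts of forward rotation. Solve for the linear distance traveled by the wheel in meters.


revs = 6379/1024 = 6.229492
d = revs * 2*pi*r = 6.229492 * 2*pi*0.093 = 3.6401

3.6401 m


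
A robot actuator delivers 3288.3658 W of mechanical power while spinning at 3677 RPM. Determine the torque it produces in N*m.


omega = 3677 * 2*pi/60 = 385.054540 rad/s
tau = P / omega = 3288.3658 / 385.054540 = 8.5400

8.5400 N*m


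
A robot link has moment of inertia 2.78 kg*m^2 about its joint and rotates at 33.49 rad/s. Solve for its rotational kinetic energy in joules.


KE = (1/2)*I*omega^2 = 0.5*2.78*33.49^2 = 1558.9963

1558.9963 J


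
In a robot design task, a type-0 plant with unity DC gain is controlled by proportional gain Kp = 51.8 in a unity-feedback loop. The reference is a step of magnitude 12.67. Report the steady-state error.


e_ss = R/(1 + Kp) = 12.67/(1 + 51.8) = 12.67/52.8000 = 0.2400

0.2400


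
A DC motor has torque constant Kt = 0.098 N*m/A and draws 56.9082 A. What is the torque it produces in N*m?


tau = Kt * I = 0.098*56.9082 = 5.5770

5.5770 N*m


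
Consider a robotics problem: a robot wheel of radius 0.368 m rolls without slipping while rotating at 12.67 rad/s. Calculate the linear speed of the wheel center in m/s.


v = omega * r = 12.67 * 0.368 = 4.6626

4.6626 m/s


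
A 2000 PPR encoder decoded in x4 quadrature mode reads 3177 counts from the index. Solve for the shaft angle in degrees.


angle = counts * 360 / (PPR*4) = 3177 * 360 / 8000 = 142.9650

142.9650 degrees


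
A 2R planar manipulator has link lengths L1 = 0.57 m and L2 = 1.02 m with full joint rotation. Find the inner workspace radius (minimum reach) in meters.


r_min = |L1 - L2| = |0.57 - 1.02| = 0.4500

0.4500 m


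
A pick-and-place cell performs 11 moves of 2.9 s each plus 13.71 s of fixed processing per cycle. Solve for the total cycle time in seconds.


T = 11*2.9 + 13.71 = 45.6100

45.6100 s


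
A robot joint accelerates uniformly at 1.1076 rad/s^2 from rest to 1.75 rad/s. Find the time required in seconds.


t = delta_omega / alpha = 1.75 / 1.1076 = 1.5800

1.5800 s


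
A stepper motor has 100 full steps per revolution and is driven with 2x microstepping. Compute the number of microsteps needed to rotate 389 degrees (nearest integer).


step_size = 360/(100*2) = 360/200 = 1.800000 deg
n = 389/(360/200) = 389*200/360 = 216.1111 -> 216

216 steps


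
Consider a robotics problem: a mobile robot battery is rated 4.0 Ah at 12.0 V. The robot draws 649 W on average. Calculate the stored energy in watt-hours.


E = capacity * V = 4.0*12.0 = 48.0000

48.0000 Wh


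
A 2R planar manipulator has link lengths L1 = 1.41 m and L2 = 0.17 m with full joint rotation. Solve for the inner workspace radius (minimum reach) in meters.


r_min = |L1 - L2| = |1.41 - 0.17| = 1.2400

1.2400 m


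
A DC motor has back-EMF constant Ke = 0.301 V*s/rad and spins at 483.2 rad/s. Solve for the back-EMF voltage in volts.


V_emf = Ke * omega = 0.301*483.2 = 145.4432

145.4432 V


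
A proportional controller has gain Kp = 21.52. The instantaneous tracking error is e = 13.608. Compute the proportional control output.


u_P = Kp * e = 21.52 * 13.608 = 292.8442

292.8442


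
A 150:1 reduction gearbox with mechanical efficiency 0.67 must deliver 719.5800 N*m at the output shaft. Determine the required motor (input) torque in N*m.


tau_in = tau_out / (N * eta) = 719.5800 / (150 * 0.67) = 7.1600

7.1600 N*m


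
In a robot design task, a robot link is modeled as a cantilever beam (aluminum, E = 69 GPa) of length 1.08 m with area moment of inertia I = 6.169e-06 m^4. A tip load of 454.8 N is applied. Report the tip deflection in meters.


delta = F*L^3/(3*E*I) = 454.8*1.08^3/(3*6.900e+10*6.169e-06)
      = 572.9170176/1276983 = 4.4865e-04

4.4865e-04 m


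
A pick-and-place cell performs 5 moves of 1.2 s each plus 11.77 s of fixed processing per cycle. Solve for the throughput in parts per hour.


T_cycle = 5*1.2 + 11.77 = 17.7700 s
rate = 3600/T = 202.5886

202.5886 parts/hour


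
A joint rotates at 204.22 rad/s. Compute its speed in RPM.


RPM = 204.22 * 60/(2*pi) = 1950.1573

1950.1573 RPM


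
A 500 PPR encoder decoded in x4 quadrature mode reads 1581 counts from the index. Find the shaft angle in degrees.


angle = counts * 360 / (PPR*4) = 1581 * 360 / 2000 = 284.5800

284.5800 degrees


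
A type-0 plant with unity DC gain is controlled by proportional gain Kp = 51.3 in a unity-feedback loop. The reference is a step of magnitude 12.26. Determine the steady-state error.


e_ss = R/(1 + Kp) = 12.26/(1 + 51.3) = 12.26/52.3000 = 0.2344

0.2344


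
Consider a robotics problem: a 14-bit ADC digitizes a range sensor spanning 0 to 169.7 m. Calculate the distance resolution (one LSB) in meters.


res = range / 2^n = 169.7/2^14 = 169.7/16384 = 0.0104

0.0104 m


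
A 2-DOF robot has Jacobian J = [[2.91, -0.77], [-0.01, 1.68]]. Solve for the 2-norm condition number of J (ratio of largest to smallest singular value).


JJ^T eigenvalues: trace(JJ^T) = 11.8835, det(JJ^T) = det(J)^2 = 23.82513721
s_max^2 = (11.8835 + sqrt(45.91702341))/2 = 9.32985505
s_min^2 = (11.8835 - sqrt(45.91702341))/2 = 2.55364495
kappa = s_max/s_min = sqrt(9.32985505/2.55364495) = 1.9114

1.9114


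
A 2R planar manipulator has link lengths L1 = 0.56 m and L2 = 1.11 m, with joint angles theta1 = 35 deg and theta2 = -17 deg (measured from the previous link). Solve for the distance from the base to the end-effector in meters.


x = L1*cos(th1) + L2*cos(th1+th2) = 1.514398
y = L1*sin(th1) + L2*sin(th1+th2) = 0.664212
d = sqrt(x^2 + y^2) = sqrt(2.293401 + 0.441178) = 1.6537

1.6537 m


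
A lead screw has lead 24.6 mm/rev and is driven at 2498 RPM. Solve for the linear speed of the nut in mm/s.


v = lead * (RPM/60) = 24.6*2498/60 = 1024.1800

1024.1800 mm/s


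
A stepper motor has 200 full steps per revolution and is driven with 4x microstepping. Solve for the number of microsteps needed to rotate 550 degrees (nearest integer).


step_size = 360/(200*4) = 360/800 = 0.450000 deg
n = 550/(360/800) = 550*800/360 = 1222.2222 -> 1222

1222 steps


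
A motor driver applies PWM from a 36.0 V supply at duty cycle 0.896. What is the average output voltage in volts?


V_avg = V_supply * D = 36.0*0.896 = 32.2560

32.2560 V


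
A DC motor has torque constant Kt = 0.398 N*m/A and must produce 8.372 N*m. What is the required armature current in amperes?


I = tau / Kt = 8.372/0.398 = 21.0352

21.0352 A


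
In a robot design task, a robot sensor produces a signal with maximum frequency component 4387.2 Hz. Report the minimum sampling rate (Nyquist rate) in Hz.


f_s,min = 2*f_max = 2*4387.2 = 8774.4000

8774.4000 Hz


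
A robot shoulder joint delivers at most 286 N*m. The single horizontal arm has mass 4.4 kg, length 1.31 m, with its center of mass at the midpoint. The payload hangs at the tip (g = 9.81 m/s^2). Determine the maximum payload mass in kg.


tau_arm = m_arm*g*(L/2) = 4.4*9.81*1.31/2 = 28.2724 N*m
tau_payload = tau_max - tau_arm = 286 - 28.2724 = 257.7276
m_payload = tau_payload / (g*L) = 257.7276 / (9.81*1.31) = 20.0549

20.0549 kg


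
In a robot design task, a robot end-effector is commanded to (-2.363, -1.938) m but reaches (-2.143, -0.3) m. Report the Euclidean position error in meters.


dx = -2.143 - (-2.363) = 0.2200, dy = -0.3 - (-1.938) = 1.6380
err = sqrt(0.048400 + 2.683044) = 1.6527

1.6527 m


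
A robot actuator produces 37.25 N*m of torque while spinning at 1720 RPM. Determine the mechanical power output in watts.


omega = 1720 * 2*pi/60 = 180.117979 rad/s
P = tau * omega = 37.25 * 180.117979 = 6709.3947

6709.3947 W


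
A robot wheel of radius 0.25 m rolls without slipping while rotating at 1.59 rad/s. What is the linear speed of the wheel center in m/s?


v = omega * r = 1.59 * 0.25 = 0.3975

0.3975 m/s


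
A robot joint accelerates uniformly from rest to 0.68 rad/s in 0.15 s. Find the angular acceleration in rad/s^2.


alpha = delta_omega / t = 0.68 / 0.15 = 4.5333

4.5333 rad/s^2


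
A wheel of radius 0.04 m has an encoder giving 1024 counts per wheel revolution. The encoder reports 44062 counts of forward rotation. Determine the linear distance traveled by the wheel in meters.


revs = 44062/1024 = 43.029297
d = revs * 2*pi*r = 43.029297 * 2*pi*0.04 = 10.8144

10.8144 m


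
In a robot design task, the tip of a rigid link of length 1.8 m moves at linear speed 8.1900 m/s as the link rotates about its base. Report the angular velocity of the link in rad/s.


omega = v / L = 8.1900 / 1.8 = 4.5500

4.5500 rad/s


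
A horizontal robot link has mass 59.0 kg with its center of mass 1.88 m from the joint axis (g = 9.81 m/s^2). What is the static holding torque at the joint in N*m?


tau = m*g*L = 59.0 * 9.81 * 1.88 = 1088.1252

1088.1252 N*m


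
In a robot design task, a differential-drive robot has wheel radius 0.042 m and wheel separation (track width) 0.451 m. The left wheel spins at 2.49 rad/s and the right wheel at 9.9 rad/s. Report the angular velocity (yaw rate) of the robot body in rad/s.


omega = r*(wR - wL)/L = 0.042*(9.9 - (2.49))/0.451 = 0.6901

0.6901 rad/s


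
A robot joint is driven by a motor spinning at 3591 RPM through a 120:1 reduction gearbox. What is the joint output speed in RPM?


omega_joint = omega_motor / N = 3591 / 120 = 29.9250

29.9250 RPM


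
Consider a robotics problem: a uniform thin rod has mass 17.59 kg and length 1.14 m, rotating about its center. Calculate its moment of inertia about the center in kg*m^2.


I = (1/12)*m*L^2 = (1/12)*17.59*1.14^2 = 1.9050

1.9050 kg*m^2


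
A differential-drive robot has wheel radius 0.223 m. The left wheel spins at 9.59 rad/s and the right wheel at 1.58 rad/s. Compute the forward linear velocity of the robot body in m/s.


v = r*(wR + wL)/2 = 0.223*(1.58 + 9.59)/2 = 1.2455

1.2455 m/s


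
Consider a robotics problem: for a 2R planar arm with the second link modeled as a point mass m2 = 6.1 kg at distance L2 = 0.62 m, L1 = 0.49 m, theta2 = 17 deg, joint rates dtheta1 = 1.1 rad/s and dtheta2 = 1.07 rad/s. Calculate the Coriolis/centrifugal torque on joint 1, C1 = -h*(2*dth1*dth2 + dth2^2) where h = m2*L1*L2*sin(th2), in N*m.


h = m2*L1*L2*sin(th2) = 6.1*0.49*0.62*sin(17 deg) = 0.541817
C1 = -h*(2*1.1*1.07 + 1.07^2) = -0.541817*3.4989 = -1.8958

-1.8958 N*m


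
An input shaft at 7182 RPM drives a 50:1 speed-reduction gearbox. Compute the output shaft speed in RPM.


omega_out = omega_in / N = 7182 / 50 = 143.6400

143.6400 RPM


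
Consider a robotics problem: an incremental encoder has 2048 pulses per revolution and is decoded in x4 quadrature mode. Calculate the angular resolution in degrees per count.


resolution = 360 / (PPR * 4) = 360 / 8192 = 0.0439

0.0439 degrees


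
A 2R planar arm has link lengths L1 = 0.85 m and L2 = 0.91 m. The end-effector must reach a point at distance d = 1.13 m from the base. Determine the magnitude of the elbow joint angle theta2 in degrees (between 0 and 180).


cos(th2) = (d^2 - L1^2 - L2^2)/(2*L1*L2) = (1.13^2 - 0.85^2 - 0.91^2)/(2*0.85*0.91) = -0.17692308
th2 = acos(-0.17692308) = 100.1906 deg

100.1906 degrees


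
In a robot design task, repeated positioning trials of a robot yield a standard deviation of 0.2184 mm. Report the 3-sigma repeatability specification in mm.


repeatability = 3*sigma = 3*0.2184 = 0.6552

0.6552 mm


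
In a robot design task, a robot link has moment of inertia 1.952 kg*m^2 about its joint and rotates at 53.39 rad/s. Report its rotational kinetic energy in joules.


KE = (1/2)*I*omega^2 = 0.5*1.952*53.39^2 = 2782.0803

2782.0803 J


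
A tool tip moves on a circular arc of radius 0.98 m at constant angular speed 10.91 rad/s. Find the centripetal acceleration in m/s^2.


a_c = omega^2 * r = 10.91^2 * 0.98 = 116.6475

116.6475 m/s^2


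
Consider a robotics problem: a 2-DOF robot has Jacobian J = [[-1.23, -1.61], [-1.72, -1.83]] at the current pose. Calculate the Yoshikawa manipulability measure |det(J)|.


det(J) = -1.23*-1.83 - (-1.61)*(-1.72) = -0.5183
|det(J)| = 0.5183

0.5183


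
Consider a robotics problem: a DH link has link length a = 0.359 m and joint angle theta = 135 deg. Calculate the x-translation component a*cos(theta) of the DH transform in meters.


a*cos(theta) = 0.359*cos(135 deg) = -0.2539

-0.2539 m


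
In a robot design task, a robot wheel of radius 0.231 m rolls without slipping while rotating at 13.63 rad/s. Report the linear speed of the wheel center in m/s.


v = omega * r = 13.63 * 0.231 = 3.1485

3.1485 m/s


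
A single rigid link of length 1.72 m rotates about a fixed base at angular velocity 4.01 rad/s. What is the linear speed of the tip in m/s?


v = L*omega = 1.72 * 4.01 = 6.8972

6.8972 m/s


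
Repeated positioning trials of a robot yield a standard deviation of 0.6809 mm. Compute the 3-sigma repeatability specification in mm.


repeatability = 3*sigma = 3*0.6809 = 2.0427

2.0427 mm


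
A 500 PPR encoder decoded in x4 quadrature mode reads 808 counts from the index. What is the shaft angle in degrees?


angle = counts * 360 / (PPR*4) = 808 * 360 / 2000 = 145.4400

145.4400 degrees


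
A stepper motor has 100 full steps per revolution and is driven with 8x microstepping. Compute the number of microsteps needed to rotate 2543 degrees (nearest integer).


step_size = 360/(100*8) = 360/800 = 0.450000 deg
n = 2543/(360/800) = 2543*800/360 = 5651.1111 -> 5651

5651 steps


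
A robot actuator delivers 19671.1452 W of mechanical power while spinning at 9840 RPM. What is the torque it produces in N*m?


omega = 9840 * 2*pi/60 = 1030.442390 rad/s
tau = P / omega = 19671.1452 / 1030.442390 = 19.0900

19.0900 N*m


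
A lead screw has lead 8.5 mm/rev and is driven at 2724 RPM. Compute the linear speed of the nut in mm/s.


v = lead * (RPM/60) = 8.5*2724/60 = 385.9000

385.9000 mm/s


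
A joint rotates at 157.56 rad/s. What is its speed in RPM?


RPM = 157.56 * 60/(2*pi) = 1504.5872

1504.5872 RPM


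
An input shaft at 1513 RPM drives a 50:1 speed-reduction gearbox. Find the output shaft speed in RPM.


omega_out = omega_in / N = 1513 / 50 = 30.2600

30.2600 RPM


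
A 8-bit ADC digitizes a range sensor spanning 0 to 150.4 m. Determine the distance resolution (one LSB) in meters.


res = range / 2^n = 150.4/2^8 = 150.4/256 = 0.5875

0.5875 m


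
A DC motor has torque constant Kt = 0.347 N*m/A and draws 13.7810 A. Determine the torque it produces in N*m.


tau = Kt * I = 0.347*13.7810 = 4.7820

4.7820 N*m


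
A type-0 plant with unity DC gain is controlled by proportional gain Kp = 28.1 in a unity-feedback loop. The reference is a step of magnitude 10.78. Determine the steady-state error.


e_ss = R/(1 + Kp) = 10.78/(1 + 28.1) = 10.78/29.1000 = 0.3704

0.3704


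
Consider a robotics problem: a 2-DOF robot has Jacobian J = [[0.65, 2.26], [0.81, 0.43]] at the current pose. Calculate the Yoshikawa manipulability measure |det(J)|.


det(J) = 0.65*0.43 - (2.26)*(0.81) = -1.5511
|det(J)| = 1.5511

1.5511


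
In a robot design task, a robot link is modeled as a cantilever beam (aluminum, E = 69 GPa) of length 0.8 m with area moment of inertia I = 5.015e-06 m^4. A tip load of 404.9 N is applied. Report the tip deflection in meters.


delta = F*L^3/(3*E*I) = 404.9*0.8^3/(3*6.900e+10*5.015e-06)
      = 207.3088/1038105 = 1.9970e-04

1.9970e-04 m


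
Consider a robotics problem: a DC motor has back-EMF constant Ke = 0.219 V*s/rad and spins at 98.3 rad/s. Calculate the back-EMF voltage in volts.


V_emf = Ke * omega = 0.219*98.3 = 21.5277

21.5277 V


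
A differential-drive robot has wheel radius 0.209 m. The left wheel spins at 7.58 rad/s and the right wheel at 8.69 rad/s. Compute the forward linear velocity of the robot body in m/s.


v = r*(wR + wL)/2 = 0.209*(8.69 + 7.58)/2 = 1.7002

1.7002 m/s


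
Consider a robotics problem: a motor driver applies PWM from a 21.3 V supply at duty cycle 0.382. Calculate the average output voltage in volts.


V_avg = V_supply * D = 21.3*0.382 = 8.1366

8.1366 V


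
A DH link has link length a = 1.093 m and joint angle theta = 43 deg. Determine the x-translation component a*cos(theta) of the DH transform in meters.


a*cos(theta) = 1.093*cos(43 deg) = 0.7994

0.7994 m


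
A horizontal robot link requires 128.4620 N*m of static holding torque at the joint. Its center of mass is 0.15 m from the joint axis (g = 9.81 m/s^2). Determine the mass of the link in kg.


m = tau / (g*L) = 128.4620 / (9.81 * 0.15) = 87.3000

87.3000 kg


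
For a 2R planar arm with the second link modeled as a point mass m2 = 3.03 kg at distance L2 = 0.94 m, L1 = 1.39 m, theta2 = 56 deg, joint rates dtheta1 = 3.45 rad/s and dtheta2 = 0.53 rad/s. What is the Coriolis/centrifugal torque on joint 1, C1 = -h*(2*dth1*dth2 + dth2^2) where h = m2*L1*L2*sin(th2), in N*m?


h = m2*L1*L2*sin(th2) = 3.03*1.39*0.94*sin(56 deg) = 3.282158
C1 = -h*(2*3.45*0.53 + 0.53^2) = -3.282158*3.9379 = -12.9248

-12.9248 N*m


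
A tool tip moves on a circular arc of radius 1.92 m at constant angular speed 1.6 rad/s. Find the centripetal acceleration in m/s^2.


a_c = omega^2 * r = 1.6^2 * 1.92 = 4.9152

4.9152 m/s^2


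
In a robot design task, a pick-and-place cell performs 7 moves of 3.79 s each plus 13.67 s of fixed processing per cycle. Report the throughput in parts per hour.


T_cycle = 7*3.79 + 13.67 = 40.2000 s
rate = 3600/T = 89.5522

89.5522 parts/hour


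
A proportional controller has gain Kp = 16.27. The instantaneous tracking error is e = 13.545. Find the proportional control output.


u_P = Kp * e = 16.27 * 13.545 = 220.3772

220.3772


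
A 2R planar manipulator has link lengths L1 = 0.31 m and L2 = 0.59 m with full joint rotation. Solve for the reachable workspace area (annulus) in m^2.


r_max = L1 + L2 = 0.9000, r_min = |L1 - L2| = 0.2800
A = pi*(r_max^2 - r_min^2) = pi*(0.8100 - 0.0784) = 2.2984

2.2984 m^2


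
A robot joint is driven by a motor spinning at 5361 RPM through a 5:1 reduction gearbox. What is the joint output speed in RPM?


omega_joint = omega_motor / N = 5361 / 5 = 1072.2000

1072.2000 RPM


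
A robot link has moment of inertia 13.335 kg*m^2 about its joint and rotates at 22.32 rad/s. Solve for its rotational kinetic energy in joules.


KE = (1/2)*I*omega^2 = 0.5*13.335*22.32^2 = 3321.6312

3321.6312 J


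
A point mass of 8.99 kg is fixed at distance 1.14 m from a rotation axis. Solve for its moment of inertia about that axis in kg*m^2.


I = m*r^2 = 8.99*1.14^2 = 11.6834

11.6834 kg*m^2


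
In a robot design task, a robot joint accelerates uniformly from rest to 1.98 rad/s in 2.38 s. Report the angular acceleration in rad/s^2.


alpha = delta_omega / t = 1.98 / 2.38 = 0.8319

0.8319 rad/s^2


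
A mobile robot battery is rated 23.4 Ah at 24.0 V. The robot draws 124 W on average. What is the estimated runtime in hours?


E = 23.4*24.0 = 561.6000 Wh
t = E/P = 561.6000/124 = 4.5290

4.5290 hours


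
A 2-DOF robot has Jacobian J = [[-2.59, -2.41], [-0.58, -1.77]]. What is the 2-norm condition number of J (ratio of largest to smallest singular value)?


JJ^T eigenvalues: trace(JJ^T) = 15.9855, det(JJ^T) = det(J)^2 = 10.15378225
s_max^2 = (15.9855 + sqrt(214.92108125))/2 = 15.32284347
s_min^2 = (15.9855 - sqrt(214.92108125))/2 = 0.66265653
kappa = s_max/s_min = sqrt(15.32284347/0.66265653) = 4.8087

4.8087


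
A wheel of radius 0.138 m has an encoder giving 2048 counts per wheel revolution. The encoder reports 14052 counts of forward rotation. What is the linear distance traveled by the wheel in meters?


revs = 14052/2048 = 6.861328
d = revs * 2*pi*r = 6.861328 * 2*pi*0.138 = 5.9493

5.9493 m


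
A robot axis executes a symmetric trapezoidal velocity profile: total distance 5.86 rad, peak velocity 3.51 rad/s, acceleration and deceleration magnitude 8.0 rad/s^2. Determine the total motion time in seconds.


t_acc = v/a = 3.51/8.0 = 0.438750 s
d_acc = v^2/(2a) = 0.770006 rad (each ramp)
d_cruise = 5.86 - 2*0.770006 = 4.319988 rad
t_cruise = 4.319988/3.51 = 1.230766 s
t_total = 2*0.438750 + 1.230766 = 2.1083

2.1083 s


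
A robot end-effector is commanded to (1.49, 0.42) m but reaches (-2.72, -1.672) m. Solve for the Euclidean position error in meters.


dx = -2.72 - (1.49) = -4.2100, dy = -1.672 - (0.42) = -2.0920
err = sqrt(17.724100 + 4.376464) = 4.7011

4.7011 m


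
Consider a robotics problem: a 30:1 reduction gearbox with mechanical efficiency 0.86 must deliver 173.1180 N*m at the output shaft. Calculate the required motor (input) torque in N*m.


tau_in = tau_out / (N * eta) = 173.1180 / (30 * 0.86) = 6.7100

6.7100 N*m


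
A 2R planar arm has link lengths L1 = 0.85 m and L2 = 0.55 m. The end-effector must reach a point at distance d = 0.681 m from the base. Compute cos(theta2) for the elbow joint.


cos(th2) = (d^2 - L1^2 - L2^2)/(2*L1*L2) = (0.681^2 - 0.85^2 - 0.55^2)/(2*0.85*0.55) = -0.6003

-0.6003


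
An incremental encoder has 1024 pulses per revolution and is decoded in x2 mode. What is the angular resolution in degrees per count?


resolution = 360 / (PPR * 2) = 360 / 2048 = 0.1758

0.1758 degrees


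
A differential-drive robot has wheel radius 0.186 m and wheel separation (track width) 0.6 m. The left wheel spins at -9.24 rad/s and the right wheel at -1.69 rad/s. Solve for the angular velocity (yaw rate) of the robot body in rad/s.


omega = r*(wR - wL)/L = 0.186*(-1.69 - (-9.24))/0.6 = 2.3405

2.3405 rad/s


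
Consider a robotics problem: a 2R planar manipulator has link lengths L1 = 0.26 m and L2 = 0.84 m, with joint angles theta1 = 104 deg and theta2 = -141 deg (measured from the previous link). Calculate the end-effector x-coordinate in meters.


x = L1*cos(th1) + L2*cos(th1+th2) = 0.26*cos(104 deg) + 0.84*cos(-37 deg) = 0.6080

0.6080 m


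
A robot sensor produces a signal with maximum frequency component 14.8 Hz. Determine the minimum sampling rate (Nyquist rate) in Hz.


f_s,min = 2*f_max = 2*14.8 = 29.6000

29.6000 Hz


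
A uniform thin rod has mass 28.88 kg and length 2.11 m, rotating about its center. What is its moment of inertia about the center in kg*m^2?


I = (1/12)*m*L^2 = (1/12)*28.88*2.11^2 = 10.7147

10.7147 kg*m^2


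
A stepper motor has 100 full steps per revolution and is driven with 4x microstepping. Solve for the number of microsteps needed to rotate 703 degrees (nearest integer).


step_size = 360/(100*4) = 360/400 = 0.900000 deg
n = 703/(360/400) = 703*400/360 = 781.1111 -> 781

781 steps
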